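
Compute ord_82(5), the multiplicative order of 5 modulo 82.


We want ord_82(5), the smallest k >= 1 with 5^k = 1 mod 82.
n = 82 = 2 * 41, phi(82) = 40; the order divides phi(n).
Divisors of 40: 1, 2, 4, 5, 8, 10, 20, 40
Repeated squaring mod 82: 5^1 = 5, 5^2 = 25, 5^4 = 51, 5^8 = 59, 5^16 = 37, 5^32 = 57
Test divisors in increasing order:
  k=1: 5^1 = 5 mod 82
  k=2: 5^2 = 25 mod 82
  k=4: 5^4 = 51 mod 82
  k=5: 5^5 = 51 * 5 = 9 mod 82
  k=8: 5^8 = 59 mod 82
  k=10: 5^10 = 59 * 25 = 81 mod 82
  k=20: 5^20 = 37 * 51 = 1 mod 82  <- first divisor giving 1
Order = 20

20


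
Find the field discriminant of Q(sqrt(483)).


For K = Q(sqrt(d)) with d squarefree: disc(K) = d if d = 1 mod 4, and disc(K) = 4d if d = 2 or 3 mod 4.
Here d = 483, and d mod 4 = 3.
d = 3 mod 4, not 1 (O_K = Z[sqrt(d)]), so disc(K) = 4d = 4 * (483) = 1932

1932


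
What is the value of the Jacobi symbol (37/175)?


Compute (37/175) via quadratic reciprocity:
  reciprocity: (37/175) -> +(175/37)
  reduce: (27/37)
  reciprocity: (27/37) -> +(37/27)
  reduce: (10/27)
  pull out 2: (2/27) = -1  (since 27 mod 8 = 3)
  reciprocity: (5/27) -> +(27/5)
  reduce: (2/5)
  pull out 2: (2/5) = -1  (since 5 mod 8 = 5)
  (1/5) = 1
Product of signs = 1

1


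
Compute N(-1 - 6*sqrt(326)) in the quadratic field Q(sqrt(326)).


N(a + b*sqrt(d)) = a^2 - d*b^2
= (-1)^2 - (326)*(-6)^2
= 1 - 11736
= -11735

-11735


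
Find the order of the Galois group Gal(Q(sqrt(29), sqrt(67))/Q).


The 2 square roots of distinct primes are multiplicatively independent over Q,
so [K:Q] = 2^2 and Gal(K/Q) is isomorphic to (Z/2Z)^2.
|Gal| = 2^2 = 4

4


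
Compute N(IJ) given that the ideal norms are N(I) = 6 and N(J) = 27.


N(IJ) = N(I) * N(J)
= 6 * 27
= 162

162


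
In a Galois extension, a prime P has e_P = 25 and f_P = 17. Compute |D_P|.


|D_P| = e * f
= 25 * 17
= 425

425


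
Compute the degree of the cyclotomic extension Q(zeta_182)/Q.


The degree equals Euler's totient phi(182).
182 = 2 * 7 * 13
phi(182) = 72

72


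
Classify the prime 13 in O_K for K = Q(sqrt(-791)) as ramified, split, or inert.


K = Q(sqrt(-791)). Since d mod 4 = 1, disc(K) = -791.
Check p | disc: -791 mod 13 = 2.
p does not divide disc. Compute Legendre symbol (d/p):
2^((13-1)/2) mod 13 = -1
(d/p) = -1, so p is inert: (p) stays prime with e=1, f=2, g=1.
Therefore p is inert.

inert


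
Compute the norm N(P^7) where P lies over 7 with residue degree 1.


N(P^a) = p^(a*f)
= 7^(7*1)
= 7^7
= 823543

823543


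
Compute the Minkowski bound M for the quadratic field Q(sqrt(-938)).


d = -938, d mod 4 = 2, so disc(K) = 4d = -3752; |disc(K)| = 3752
Imaginary quadratic field, so n = 2, s = r2 = 1, r1 = 0
M = (n!/n^n) * (4/pi)^s * sqrt(|disc(K)|) = (2!/2^2) * (4/pi)^1 * sqrt(3752)
= 0.5 * 1.273240 * 61.253571
= 38.9952

38.9952


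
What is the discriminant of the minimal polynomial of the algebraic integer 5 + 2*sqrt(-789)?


The element 5 + 2*sqrt(-789) has minimal polynomial:
x^2 - 10*x + 3181
Discriminant = (-10)^2 - 4*(3181)
= 100 - 12724
= -12624

-12624


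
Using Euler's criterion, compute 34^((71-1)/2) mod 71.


p = 71 is prime and the exponent is (p-1)/2 = 35, so by Euler's criterion 34^35 = (34/71) = +1 or -1 mod 71.
Compute by square-and-multiply:
  35 = 32 + 2 + 1 (binary 100011)
  Repeated squaring mod 71: 34^1 = 34, 34^2 = 20, 34^4 = 45, 34^8 = 37, 34^16 = 20, 34^32 = 45
  34^35 = 34^32 * 34^2 * 34^1 = 45 * 20 * 34 mod 71
    45 * 20 = 900 = 48 mod 71
    48 * 34 = 1632 = 70 mod 71
  34^35 = 70 mod 71
Result 70 = p - 1 = -1 mod 71: 34 is a quadratic non-residue mod 71. As a residue in [0, p-1] the value is 70.
34^35 mod 71 = 70

70


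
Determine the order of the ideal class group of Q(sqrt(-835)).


K = Q(sqrt(-835)). d mod 4 = 1, so D = disc(K) = d = -835
h(K) equals the number of primitive reduced positive-definite forms (a, b, c) = a*x^2 + b*x*y + c*y^2 with b^2 - 4ac = D,
where reduced means |b| <= a <= c, with b >= 0 whenever |b| = a or a = c, and primitive means gcd(a, b, c) = 1.
Reduced forces 3a^2 <= |D| = 835, so 1 <= a <= 16; b must have the parity of D, and c = (b^2 - D)/(4a) must be an integer >= a.
Enumerate a = 1..16, b in [-a, a]:
  a=1: (1, 1, 209)  [1]
  a=2..4: none
  a=5: (5, 5, 43)  [1]
  a=6..10: none
  a=11: (11, -1, 19), (11, 1, 19)  [2]
  a=12: none
  a=13: (13, -7, 17), (13, 7, 17)  [2]
  a=14..16: none
Total reduced forms: 1 + 1 + 2 + 2 = 6
h = 6

6


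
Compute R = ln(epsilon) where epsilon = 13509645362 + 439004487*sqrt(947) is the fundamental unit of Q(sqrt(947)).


epsilon = 13509645362 + 439004487*sqrt(947)
= 2.7019e+10
R = ln(2.7019e+10)
= 24.0198

24.0198


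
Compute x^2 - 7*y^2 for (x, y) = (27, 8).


x^2 - d*y^2
= 27^2 - 7*8^2
= 729 - 448
= 281

281


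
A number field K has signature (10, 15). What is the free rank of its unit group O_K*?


By Dirichlet's unit theorem:
rank = r1 + r2 - 1
= 10 + 15 - 1
= 24

24


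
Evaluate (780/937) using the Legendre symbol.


p = 937 is prime, so compute (780/937) with the reciprocity algorithm (Jacobi-symbol steps: pull out 2s via (2/n), flip via reciprocity, reduce):
  pull out 2: (2/937) = +1  (since 937 mod 8 = 1)
  pull out 2: (2/937) = +1  (since 937 mod 8 = 1)
  reciprocity: (195/937) -> +(937/195)
  reduce: (157/195)
  reciprocity: (157/195) -> +(195/157)
  reduce: (38/157)
  pull out 2: (2/157) = -1  (since 157 mod 8 = 5)
  reciprocity: (19/157) -> +(157/19)
  reduce: (5/19)
  reciprocity: (5/19) -> +(19/5)
  reduce: (4/5)
  pull out 2: (2/5) = -1  (since 5 mod 8 = 5)
  pull out 2: (2/5) = -1  (since 5 mod 8 = 5)
  (1/5) = 1
Product of signs = -1
(780/937) = -1

-1


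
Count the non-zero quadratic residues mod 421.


For prime p, the number of non-zero quadratic residues is (p-1)/2.
= (421-1)/2
= 210

210


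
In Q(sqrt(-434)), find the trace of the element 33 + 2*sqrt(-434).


Tr(a + b*sqrt(d)) = (a + b*sqrt(d)) + (a - b*sqrt(d)) = 2a
= 2 * (33)
= 66

66


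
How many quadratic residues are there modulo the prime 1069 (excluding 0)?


For prime p, the number of non-zero quadratic residues is (p-1)/2.
= (1069-1)/2
= 534

534


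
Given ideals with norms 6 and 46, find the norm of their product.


N(IJ) = N(I) * N(J)
= 6 * 46
= 276

276


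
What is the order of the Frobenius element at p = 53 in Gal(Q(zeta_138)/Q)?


The Frobenius at p in Gal(Q(zeta_n)/Q) = (Z/nZ)* is the class of p, so its order is ord_138(53), the smallest k >= 1 with 53^k = 1 mod 138.
n = 138 = 2 * 3 * 23, phi(138) = 44; the order divides phi(n).
Divisors of 44: 1, 2, 4, 11, 22, 44
Repeated squaring mod 138: 53^1 = 53, 53^2 = 49, 53^4 = 55, 53^8 = 127, 53^16 = 121, 53^32 = 13
Test divisors in increasing order:
  k=1: 53^1 = 53 mod 138
  k=2: 53^2 = 49 mod 138
  k=4: 53^4 = 55 mod 138
  k=11: 53^11 = 127 * 49 * 53 = 137 mod 138
  k=22: 53^22 = 121 * 55 * 49 = 1 mod 138  <- first divisor giving 1
Order = 22

22


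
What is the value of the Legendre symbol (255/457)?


p = 457 is prime, so compute (255/457) with the reciprocity algorithm (Jacobi-symbol steps: pull out 2s via (2/n), flip via reciprocity, reduce):
  reciprocity: (255/457) -> +(457/255)
  reduce: (202/255)
  pull out 2: (2/255) = +1  (since 255 mod 8 = 7)
  reciprocity: (101/255) -> +(255/101)
  reduce: (53/101)
  reciprocity: (53/101) -> +(101/53)
  reduce: (48/53)
  pull out 2: (2/53) = -1  (since 53 mod 8 = 5)
  pull out 2: (2/53) = -1  (since 53 mod 8 = 5)
  pull out 2: (2/53) = -1  (since 53 mod 8 = 5)
  pull out 2: (2/53) = -1  (since 53 mod 8 = 5)
  reciprocity: (3/53) -> +(53/3)
  reduce: (2/3)
  pull out 2: (2/3) = -1  (since 3 mod 8 = 3)
  (1/3) = 1
Product of signs = -1
(255/457) = -1

-1


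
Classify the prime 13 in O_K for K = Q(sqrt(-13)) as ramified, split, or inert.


K = Q(sqrt(-13)). Since d mod 4 = 3, disc(K) = -52.
Check p | disc: -52 mod 13 = 0.
p divides disc, so p ramifies: (p) = P^2 with e=2, f=1, g=1.
Therefore p is ramified.

ramified


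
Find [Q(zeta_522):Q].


The degree equals Euler's totient phi(522).
522 = 2 * 3^2 * 29
phi(522) = 168

168


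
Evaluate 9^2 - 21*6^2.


x^2 - d*y^2
= 9^2 - 21*6^2
= 81 - 756
= -675

-675


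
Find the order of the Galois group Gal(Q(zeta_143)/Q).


|Gal(Q(zeta_143)/Q)| = phi(143)
= 120

120


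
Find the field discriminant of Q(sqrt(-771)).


For K = Q(sqrt(d)) with d squarefree: disc(K) = d if d = 1 mod 4, and disc(K) = 4d if d = 2 or 3 mod 4.
Here d = -771, and d mod 4 = 1.
d = 1 mod 4 (O_K = Z[(1+sqrt(d))/2]), so disc(K) = d = -771

-771


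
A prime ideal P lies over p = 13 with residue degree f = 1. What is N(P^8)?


N(P^a) = p^(a*f)
= 13^(8*1)
= 13^8
= 815730721

815730721


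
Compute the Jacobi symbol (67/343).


Compute (67/343) via quadratic reciprocity:
  reciprocity: (67/343) -> -(343/67)
  reduce: (8/67)
  pull out 2: (2/67) = -1  (since 67 mod 8 = 3)
  pull out 2: (2/67) = -1  (since 67 mod 8 = 3)
  pull out 2: (2/67) = -1  (since 67 mod 8 = 3)
  (1/67) = 1
Product of signs = 1

1


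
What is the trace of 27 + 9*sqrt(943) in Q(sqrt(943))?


Tr(a + b*sqrt(d)) = (a + b*sqrt(d)) + (a - b*sqrt(d)) = 2a
= 2 * (27)
= 54

54


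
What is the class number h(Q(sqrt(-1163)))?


K = Q(sqrt(-1163)). d mod 4 = 1, so D = disc(K) = d = -1163
h(K) equals the number of primitive reduced positive-definite forms (a, b, c) = a*x^2 + b*x*y + c*y^2 with b^2 - 4ac = D,
where reduced means |b| <= a <= c, with b >= 0 whenever |b| = a or a = c, and primitive means gcd(a, b, c) = 1.
Reduced forces 3a^2 <= |D| = 1163, so 1 <= a <= 19; b must have the parity of D, and c = (b^2 - D)/(4a) must be an integer >= a.
Enumerate a = 1..19, b in [-a, a]:
  a=1: (1, 1, 291)  [1]
  a=2: none
  a=3: (3, -1, 97), (3, 1, 97)  [2]
  a=4..8: none
  a=9: (9, -5, 33), (9, 5, 33)  [2]
  a=10: none
  a=11: (11, -5, 27), (11, 5, 27)  [2]
  a=12..19: none
Total reduced forms: 1 + 2 + 2 + 2 = 7
h = 7

7


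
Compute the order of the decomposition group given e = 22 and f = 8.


|D_P| = e * f
= 22 * 8
= 176

176


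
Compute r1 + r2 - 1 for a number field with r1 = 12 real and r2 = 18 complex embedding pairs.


By Dirichlet's unit theorem:
rank = r1 + r2 - 1
= 12 + 18 - 1
= 29

29


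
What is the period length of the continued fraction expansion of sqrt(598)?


Run the CF algorithm for sqrt(598).
a_0 = floor(sqrt(598)) = 24; set m_0=0, q_0=1.
Recurrence: m' = q*a - m,  q' = (d - m'^2)/q,  a' = floor((a_0 + m')/q').
  step 1: m=24, q=22, a=2
  step 2: m=20, q=9, a=4
  step 3: m=16, q=38, a=1
  step 4: m=22, q=3, a=15
  step 5: m=23, q=23, a=2
  step 6: m=23, q=3, a=15
  step 7: m=22, q=38, a=1
  step 8: m=16, q=9, a=4
  step 9: m=20, q=22, a=2
  step 10: m=24, q=1, a=48
a_10 = 2*a_0 = 48, so the period closes here.
sqrt(598) = [24; 2, 4, 1, 15, 2, 15, 1, 4, 2, 48]
Period length = 10

10


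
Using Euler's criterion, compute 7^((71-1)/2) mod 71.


p = 71 is prime and the exponent is (p-1)/2 = 35, so by Euler's criterion 7^35 = (7/71) = +1 or -1 mod 71.
Compute by square-and-multiply:
  35 = 32 + 2 + 1 (binary 100011)
  Repeated squaring mod 71: 7^1 = 7, 7^2 = 49, 7^4 = 58, 7^8 = 27, 7^16 = 19, 7^32 = 6
  7^35 = 7^32 * 7^2 * 7^1 = 6 * 49 * 7 mod 71
    6 * 49 = 294 = 10 mod 71
    10 * 7 = 70 = 70 mod 71
  7^35 = 70 mod 71
Result 70 = p - 1 = -1 mod 71: 7 is a quadratic non-residue mod 71. As a residue in [0, p-1] the value is 70.
7^35 mod 71 = 70

70


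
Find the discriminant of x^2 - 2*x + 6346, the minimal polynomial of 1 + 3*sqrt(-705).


The element 1 + 3*sqrt(-705) has minimal polynomial:
x^2 - 2*x + 6346
Discriminant = (-2)^2 - 4*(6346)
= 4 - 25384
= -25380

-25380


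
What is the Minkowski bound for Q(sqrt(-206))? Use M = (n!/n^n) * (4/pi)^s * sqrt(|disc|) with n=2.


d = -206, d mod 4 = 2, so disc(K) = 4d = -824; |disc(K)| = 824
Imaginary quadratic field, so n = 2, s = r2 = 1, r1 = 0
M = (n!/n^n) * (4/pi)^s * sqrt(|disc(K)|) = (2!/2^2) * (4/pi)^1 * sqrt(824)
= 0.5 * 1.273240 * 28.705400
= 18.2744

18.2744


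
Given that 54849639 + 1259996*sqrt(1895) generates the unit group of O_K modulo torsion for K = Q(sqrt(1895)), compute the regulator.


epsilon = 54849639 + 1259996*sqrt(1895)
= 1.0970e+08
R = ln(1.0970e+08)
= 18.5133

18.5133


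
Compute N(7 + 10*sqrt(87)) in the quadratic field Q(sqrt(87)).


N(a + b*sqrt(d)) = a^2 - d*b^2
= (7)^2 - (87)*(10)^2
= 49 - 8700
= -8651

-8651


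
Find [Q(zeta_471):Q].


The degree equals Euler's totient phi(471).
471 = 3 * 157
phi(471) = 312

312


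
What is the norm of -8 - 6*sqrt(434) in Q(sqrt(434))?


N(a + b*sqrt(d)) = a^2 - d*b^2
= (-8)^2 - (434)*(-6)^2
= 64 - 15624
= -15560

-15560


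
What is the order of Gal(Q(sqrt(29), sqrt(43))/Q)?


The 2 square roots of distinct primes are multiplicatively independent over Q,
so [K:Q] = 2^2 and Gal(K/Q) is isomorphic to (Z/2Z)^2.
|Gal| = 2^2 = 4

4


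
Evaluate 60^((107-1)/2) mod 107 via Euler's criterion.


p = 107 is prime and the exponent is (p-1)/2 = 53, so by Euler's criterion 60^53 = (60/107) = +1 or -1 mod 107.
Compute by square-and-multiply:
  53 = 32 + 16 + 4 + 1 (binary 110101)
  Repeated squaring mod 107: 60^1 = 60, 60^2 = 69, 60^4 = 53, 60^8 = 27, 60^16 = 87, 60^32 = 79
  60^53 = 60^32 * 60^16 * 60^4 * 60^1 = 79 * 87 * 53 * 60 mod 107
    79 * 87 = 6873 = 25 mod 107
    25 * 53 = 1325 = 41 mod 107
    41 * 60 = 2460 = 106 mod 107
  60^53 = 106 mod 107
Result 106 = p - 1 = -1 mod 107: 60 is a quadratic non-residue mod 107. As a residue in [0, p-1] the value is 106.
60^53 mod 107 = 106

106


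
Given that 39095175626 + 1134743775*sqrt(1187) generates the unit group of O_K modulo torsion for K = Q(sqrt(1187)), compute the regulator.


epsilon = 39095175626 + 1134743775*sqrt(1187)
= 7.8190e+10
R = ln(7.8190e+10)
= 25.0824

25.0824


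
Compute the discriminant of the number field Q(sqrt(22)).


For K = Q(sqrt(d)) with d squarefree: disc(K) = d if d = 1 mod 4, and disc(K) = 4d if d = 2 or 3 mod 4.
Here d = 22, and d mod 4 = 2.
d = 2 mod 4, not 1 (O_K = Z[sqrt(d)]), so disc(K) = 4d = 4 * (22) = 88

88


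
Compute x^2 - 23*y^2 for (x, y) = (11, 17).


x^2 - d*y^2
= 11^2 - 23*17^2
= 121 - 6647
= -6526

-6526


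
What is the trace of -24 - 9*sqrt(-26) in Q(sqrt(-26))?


Tr(a + b*sqrt(d)) = (a + b*sqrt(d)) + (a - b*sqrt(d)) = 2a
= 2 * (-24)
= -48

-48


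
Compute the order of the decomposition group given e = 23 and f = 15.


|D_P| = e * f
= 23 * 15
= 345

345


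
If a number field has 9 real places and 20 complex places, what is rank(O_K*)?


By Dirichlet's unit theorem:
rank = r1 + r2 - 1
= 9 + 20 - 1
= 28

28


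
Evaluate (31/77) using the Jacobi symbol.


Compute (31/77) via quadratic reciprocity:
  reciprocity: (31/77) -> +(77/31)
  reduce: (15/31)
  reciprocity: (15/31) -> -(31/15)
  reduce: (1/15)
  (1/15) = 1
Product of signs = -1

-1


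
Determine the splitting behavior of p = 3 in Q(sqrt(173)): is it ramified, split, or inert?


K = Q(sqrt(173)). Since d mod 4 = 1, disc(K) = 173.
Check p | disc: 173 mod 3 = 2.
p does not divide disc. Compute Legendre symbol (d/p):
2^((3-1)/2) mod 3 = -1
(d/p) = -1, so p is inert: (p) stays prime with e=1, f=2, g=1.
Therefore p is inert.

inert


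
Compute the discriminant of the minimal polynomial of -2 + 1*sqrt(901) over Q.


The element -2 + 1*sqrt(901) has minimal polynomial:
x^2 + 4*x - 897
Discriminant = (4)^2 - 4*(-897)
= 16 + 3588
= 3604

3604


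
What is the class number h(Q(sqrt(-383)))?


K = Q(sqrt(-383)). d mod 4 = 1, so D = disc(K) = d = -383
h(K) equals the number of primitive reduced positive-definite forms (a, b, c) = a*x^2 + b*x*y + c*y^2 with b^2 - 4ac = D,
where reduced means |b| <= a <= c, with b >= 0 whenever |b| = a or a = c, and primitive means gcd(a, b, c) = 1.
Reduced forces 3a^2 <= |D| = 383, so 1 <= a <= 11; b must have the parity of D, and c = (b^2 - D)/(4a) must be an integer >= a.
Enumerate a = 1..11, b in [-a, a]:
  a=1: (1, 1, 96)  [1]
  a=2: (2, -1, 48), (2, 1, 48)  [2]
  a=3: (3, -1, 32), (3, 1, 32)  [2]
  a=4: (4, -1, 24), (4, 1, 24)  [2]
  a=5: none
  a=6: (6, -5, 17), (6, -1, 16), (6, 1, 16), (6, 5, 17)  [4]
  a=7: (7, -3, 14), (7, 3, 14)  [2]
  a=8: (8, -1, 12), (8, 1, 12)  [2]
  a=9: (9, -7, 12), (9, 7, 12)  [2]
  a=10..11: none
Total reduced forms: 1 + 2 + 2 + 2 + 4 + 2 + 2 + 2 = 17
h = 17

17


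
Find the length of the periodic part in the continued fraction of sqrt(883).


Run the CF algorithm for sqrt(883).
a_0 = floor(sqrt(883)) = 29; set m_0=0, q_0=1.
Recurrence: m' = q*a - m,  q' = (d - m'^2)/q,  a' = floor((a_0 + m')/q').
  step 1: m=29, q=42, a=1
  step 2: m=13, q=17, a=2
  step 3: m=21, q=26, a=1
  step 4: m=5, q=33, a=1
  step 5: m=28, q=3, a=19
  step 6: m=29, q=14, a=4
  step 7: m=27, q=11, a=5
  step 8: m=28, q=9, a=6
  step 9: m=26, q=23, a=2
  step 10: m=20, q=21, a=2
  step 11: m=22, q=19, a=2
  step 12: m=16, q=33, a=1
  step 13: m=17, q=18, a=2
  step 14: m=19, q=29, a=1
  step 15: m=10, q=27, a=1
  step 16: m=17, q=22, a=2
  step 17: m=27, q=7, a=8
  step 18: m=29, q=6, a=9
  step 19: m=25, q=43, a=1
  step 20: m=18, q=13, a=3
  step 21: m=21, q=34, a=1
  step 22: m=13, q=21, a=2
  step 23: m=29, q=2, a=29
  step 24: m=29, q=21, a=2
  step 25: m=13, q=34, a=1
  step 26: m=21, q=13, a=3
  step 27: m=18, q=43, a=1
  step 28: m=25, q=6, a=9
  step 29: m=29, q=7, a=8
  step 30: m=27, q=22, a=2
  step 31: m=17, q=27, a=1
  step 32: m=10, q=29, a=1
  step 33: m=19, q=18, a=2
  step 34: m=17, q=33, a=1
  step 35: m=16, q=19, a=2
  step 36: m=22, q=21, a=2
  step 37: m=20, q=23, a=2
  step 38: m=26, q=9, a=6
  step 39: m=28, q=11, a=5
  step 40: m=27, q=14, a=4
  step 41: m=29, q=3, a=19
  step 42: m=28, q=33, a=1
  step 43: m=5, q=26, a=1
  step 44: m=21, q=17, a=2
  step 45: m=13, q=42, a=1
  step 46: m=29, q=1, a=58
a_46 = 2*a_0 = 58, so the period closes here.
sqrt(883) = [29; 1, 2, 1, 1, 19, 4, 5, 6, 2, 2, 2, 1, 2, 1, 1, 2, 8, 9, 1, 3, 1, 2, 29, 2, 1, 3, 1, 9, 8, 2, 1, 1, 2, 1, 2, 2, 2, 6, 5, 4, 19, 1, 1, 2, 1, 58]
Period length = 46

46


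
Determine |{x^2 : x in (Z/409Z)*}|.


For prime p, the number of non-zero quadratic residues is (p-1)/2.
= (409-1)/2
= 204

204


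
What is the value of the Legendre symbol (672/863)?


p = 863 is prime, so compute (672/863) with the reciprocity algorithm (Jacobi-symbol steps: pull out 2s via (2/n), flip via reciprocity, reduce):
  pull out 2: (2/863) = +1  (since 863 mod 8 = 7)
  pull out 2: (2/863) = +1  (since 863 mod 8 = 7)
  pull out 2: (2/863) = +1  (since 863 mod 8 = 7)
  pull out 2: (2/863) = +1  (since 863 mod 8 = 7)
  pull out 2: (2/863) = +1  (since 863 mod 8 = 7)
  reciprocity: (21/863) -> +(863/21)
  reduce: (2/21)
  pull out 2: (2/21) = -1  (since 21 mod 8 = 5)
  (1/21) = 1
Product of signs = -1
(672/863) = -1

-1


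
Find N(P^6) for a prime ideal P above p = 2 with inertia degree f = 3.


N(P^a) = p^(a*f)
= 2^(6*3)
= 2^18
= 262144

262144


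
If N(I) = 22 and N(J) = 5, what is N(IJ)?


N(IJ) = N(I) * N(J)
= 22 * 5
= 110

110


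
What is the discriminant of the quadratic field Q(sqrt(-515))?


For K = Q(sqrt(d)) with d squarefree: disc(K) = d if d = 1 mod 4, and disc(K) = 4d if d = 2 or 3 mod 4.
Here d = -515, and d mod 4 = 1.
d = 1 mod 4 (O_K = Z[(1+sqrt(d))/2]), so disc(K) = d = -515

-515


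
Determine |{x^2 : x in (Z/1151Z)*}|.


For prime p, the number of non-zero quadratic residues is (p-1)/2.
= (1151-1)/2
= 575

575


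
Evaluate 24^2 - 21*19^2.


x^2 - d*y^2
= 24^2 - 21*19^2
= 576 - 7581
= -7005

-7005


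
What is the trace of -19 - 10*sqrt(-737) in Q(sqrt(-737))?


Tr(a + b*sqrt(d)) = (a + b*sqrt(d)) + (a - b*sqrt(d)) = 2a
= 2 * (-19)
= -38

-38


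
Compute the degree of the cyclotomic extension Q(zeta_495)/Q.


The degree equals Euler's totient phi(495).
495 = 3^2 * 5 * 11
phi(495) = 240

240


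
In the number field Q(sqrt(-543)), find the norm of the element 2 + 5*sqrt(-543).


N(a + b*sqrt(d)) = a^2 - d*b^2
= (2)^2 - (-543)*(5)^2
= 4 + 13575
= 13579

13579


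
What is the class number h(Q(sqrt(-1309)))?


K = Q(sqrt(-1309)). d mod 4 = 3, so D = disc(K) = 4d = -5236
h(K) equals the number of primitive reduced positive-definite forms (a, b, c) = a*x^2 + b*x*y + c*y^2 with b^2 - 4ac = D,
where reduced means |b| <= a <= c, with b >= 0 whenever |b| = a or a = c, and primitive means gcd(a, b, c) = 1.
Reduced forces 3a^2 <= |D| = 5236, so 1 <= a <= 41; b must have the parity of D, and c = (b^2 - D)/(4a) must be an integer >= a.
Enumerate a = 1..41, b in [-a, a]:
  a=1: (1, 0, 1309)  [1]
  a=2: (2, 2, 655)  [1]
  a=3..4: none
  a=5: (5, -2, 262), (5, 2, 262)  [2]
  a=6: none
  a=7: (7, 0, 187)  [1]
  a=8..9: none
  a=10: (10, -2, 131), (10, 2, 131)  [2]
  a=11: (11, 0, 119)  [1]
  a=12: none
  a=13: (13, -4, 101), (13, 4, 101)  [2]
  a=14: (14, 14, 97)  [1]
  a=15..16: none
  a=17: (17, 0, 77)  [1]
  a=18..21: none
  a=22: (22, 22, 65)  [1]
  a=23: (23, -10, 58), (23, 10, 58)  [2]
  a=24: none
  a=25: (25, -8, 53), (25, 8, 53)  [2]
  a=26: (26, -22, 55), (26, 22, 55)  [2]
  a=27..28: none
  a=29: (29, -10, 46), (29, 10, 46)  [2]
  a=30..33: none
  a=34: (34, 34, 47)  [1]
  a=35: (35, -28, 43), (35, 28, 43)  [2]
  a=36..41: none
Total reduced forms: 1 + 1 + 2 + 1 + 2 + 1 + 2 + 1 + 1 + 1 + 2 + 2 + 2 + 2 + 1 + 2 = 24
h = 24

24


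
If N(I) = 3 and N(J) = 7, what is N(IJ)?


N(IJ) = N(I) * N(J)
= 3 * 7
= 21

21


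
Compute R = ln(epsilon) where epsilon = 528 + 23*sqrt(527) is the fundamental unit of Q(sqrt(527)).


epsilon = 528 + 23*sqrt(527)
= 1055.9991
R = ln(1055.9991)
= 6.9622

6.9622


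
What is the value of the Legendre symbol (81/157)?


p = 157 is prime, so compute (81/157) with the reciprocity algorithm (Jacobi-symbol steps: pull out 2s via (2/n), flip via reciprocity, reduce):
  reciprocity: (81/157) -> +(157/81)
  reduce: (76/81)
  pull out 2: (2/81) = +1  (since 81 mod 8 = 1)
  pull out 2: (2/81) = +1  (since 81 mod 8 = 1)
  reciprocity: (19/81) -> +(81/19)
  reduce: (5/19)
  reciprocity: (5/19) -> +(19/5)
  reduce: (4/5)
  pull out 2: (2/5) = -1  (since 5 mod 8 = 5)
  pull out 2: (2/5) = -1  (since 5 mod 8 = 5)
  (1/5) = 1
Product of signs = 1
(81/157) = 1

1


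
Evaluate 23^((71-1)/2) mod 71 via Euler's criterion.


p = 71 is prime and the exponent is (p-1)/2 = 35, so by Euler's criterion 23^35 = (23/71) = +1 or -1 mod 71.
Compute by square-and-multiply:
  35 = 32 + 2 + 1 (binary 100011)
  Repeated squaring mod 71: 23^1 = 23, 23^2 = 32, 23^4 = 30, 23^8 = 48, 23^16 = 32, 23^32 = 30
  23^35 = 23^32 * 23^2 * 23^1 = 30 * 32 * 23 mod 71
    30 * 32 = 960 = 37 mod 71
    37 * 23 = 851 = 70 mod 71
  23^35 = 70 mod 71
Result 70 = p - 1 = -1 mod 71: 23 is a quadratic non-residue mod 71. As a residue in [0, p-1] the value is 70.
23^35 mod 71 = 70

70


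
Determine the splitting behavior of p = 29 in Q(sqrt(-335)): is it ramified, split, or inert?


K = Q(sqrt(-335)). Since d mod 4 = 1, disc(K) = -335.
Check p | disc: -335 mod 29 = 13.
p does not divide disc. Compute Legendre symbol (d/p):
13^((29-1)/2) mod 29 = 1
(d/p) = 1, so p splits: (p) = P*P' with e=1, f=1, g=2.
Therefore p is split.

split


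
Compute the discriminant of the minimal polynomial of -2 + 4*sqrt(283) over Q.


The element -2 + 4*sqrt(283) has minimal polynomial:
x^2 + 4*x - 4524
Discriminant = (4)^2 - 4*(-4524)
= 16 + 18096
= 18112

18112


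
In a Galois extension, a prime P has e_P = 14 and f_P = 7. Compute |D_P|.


|D_P| = e * f
= 14 * 7
= 98

98


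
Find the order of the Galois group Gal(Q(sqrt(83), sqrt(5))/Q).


The 2 square roots of distinct primes are multiplicatively independent over Q,
so [K:Q] = 2^2 and Gal(K/Q) is isomorphic to (Z/2Z)^2.
|Gal| = 2^2 = 4

4


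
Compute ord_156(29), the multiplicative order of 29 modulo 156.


We want ord_156(29), the smallest k >= 1 with 29^k = 1 mod 156.
n = 156 = 2^2 * 3 * 13, phi(156) = 48; the order divides phi(n).
Divisors of 48: 1, 2, 3, 4, 6, 8, 12, 16, 24, 48
Repeated squaring mod 156: 29^1 = 29, 29^2 = 61, 29^4 = 133, 29^8 = 61, 29^16 = 133, 29^32 = 61
Test divisors in increasing order:
  k=1: 29^1 = 29 mod 156
  k=2: 29^2 = 61 mod 156
  k=3: 29^3 = 61 * 29 = 53 mod 156
  k=4: 29^4 = 133 mod 156
  k=6: 29^6 = 133 * 61 = 1 mod 156  <- first divisor giving 1
Order = 6

6


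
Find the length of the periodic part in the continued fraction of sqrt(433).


Run the CF algorithm for sqrt(433).
a_0 = floor(sqrt(433)) = 20; set m_0=0, q_0=1.
Recurrence: m' = q*a - m,  q' = (d - m'^2)/q,  a' = floor((a_0 + m')/q').
  step 1: m=20, q=33, a=1
  step 2: m=13, q=8, a=4
  step 3: m=19, q=9, a=4
  step 4: m=17, q=16, a=2
  step 5: m=15, q=13, a=2
  step 6: m=11, q=24, a=1
  step 7: m=13, q=11, a=3
  step 8: m=20, q=3, a=13
  step 9: m=19, q=24, a=1
  step 10: m=5, q=17, a=1
  step 11: m=12, q=17, a=1
  step 12: m=5, q=24, a=1
  step 13: m=19, q=3, a=13
  step 14: m=20, q=11, a=3
  step 15: m=13, q=24, a=1
  step 16: m=11, q=13, a=2
  step 17: m=15, q=16, a=2
  step 18: m=17, q=9, a=4
  step 19: m=19, q=8, a=4
  step 20: m=13, q=33, a=1
  step 21: m=20, q=1, a=40
a_21 = 2*a_0 = 40, so the period closes here.
sqrt(433) = [20; 1, 4, 4, 2, 2, 1, 3, 13, 1, 1, 1, 1, 13, 3, 1, 2, 2, 4, 4, 1, 40]
Period length = 21

21


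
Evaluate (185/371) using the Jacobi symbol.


Compute (185/371) via quadratic reciprocity:
  reciprocity: (185/371) -> +(371/185)
  reduce: (1/185)
  (1/185) = 1
Product of signs = 1

1


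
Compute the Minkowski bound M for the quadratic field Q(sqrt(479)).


d = 479, d mod 4 = 3, so disc(K) = 4d = 1916; |disc(K)| = 1916
Real quadratic field, so n = 2, s = r2 = 0, r1 = 2
M = (n!/n^n) * (4/pi)^s * sqrt(|disc(K)|) = (2!/2^2) * (4/pi)^0 * sqrt(1916)
= 0.5 * 1.000000 * 43.772137
= 21.8861

21.8861


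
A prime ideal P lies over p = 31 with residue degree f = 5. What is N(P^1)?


N(P^a) = p^(a*f)
= 31^(1*5)
= 31^5
= 28629151

28629151


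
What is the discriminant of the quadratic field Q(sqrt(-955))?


For K = Q(sqrt(d)) with d squarefree: disc(K) = d if d = 1 mod 4, and disc(K) = 4d if d = 2 or 3 mod 4.
Here d = -955, and d mod 4 = 1.
d = 1 mod 4 (O_K = Z[(1+sqrt(d))/2]), so disc(K) = d = -955

-955


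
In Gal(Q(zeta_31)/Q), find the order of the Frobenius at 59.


The Frobenius at p in Gal(Q(zeta_n)/Q) = (Z/nZ)* is the class of p, so its order is ord_31(59), the smallest k >= 1 with 59^k = 1 mod 31.
n = 31 = 31, phi(31) = 30; the order divides phi(n).
Divisors of 30: 1, 2, 3, 5, 6, 10, 15, 30
Repeated squaring mod 31: 59^1 = 28, 59^2 = 9, 59^4 = 19, 59^8 = 20, 59^16 = 28
Test divisors in increasing order:
  k=1: 59^1 = 28 mod 31
  k=2: 59^2 = 9 mod 31
  k=3: 59^3 = 9 * 28 = 4 mod 31
  k=5: 59^5 = 19 * 28 = 5 mod 31
  k=6: 59^6 = 19 * 9 = 16 mod 31
  k=10: 59^10 = 20 * 9 = 25 mod 31
  k=15: 59^15 = 20 * 19 * 9 * 28 = 1 mod 31  <- first divisor giving 1
Order = 15

15


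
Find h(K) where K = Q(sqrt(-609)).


K = Q(sqrt(-609)). d mod 4 = 3, so D = disc(K) = 4d = -2436
h(K) equals the number of primitive reduced positive-definite forms (a, b, c) = a*x^2 + b*x*y + c*y^2 with b^2 - 4ac = D,
where reduced means |b| <= a <= c, with b >= 0 whenever |b| = a or a = c, and primitive means gcd(a, b, c) = 1.
Reduced forces 3a^2 <= |D| = 2436, so 1 <= a <= 28; b must have the parity of D, and c = (b^2 - D)/(4a) must be an integer >= a.
Enumerate a = 1..28, b in [-a, a]:
  a=1: (1, 0, 609)  [1]
  a=2: (2, 2, 305)  [1]
  a=3: (3, 0, 203)  [1]
  a=4: none
  a=5: (5, -2, 122), (5, 2, 122)  [2]
  a=6: (6, 6, 103)  [1]
  a=7: (7, 0, 87)  [1]
  a=8..9: none
  a=10: (10, -2, 61), (10, 2, 61)  [2]
  a=11..13: none
  a=14: (14, 14, 47)  [1]
  a=15: (15, -12, 43), (15, 12, 43)  [2]
  a=16..20: none
  a=21: (21, 0, 29)  [1]
  a=22: none
  a=23: (23, -18, 30), (23, 18, 30)  [2]
  a=24: none
  a=25: (25, 8, 25)  [1]
  a=26..28: none
Total reduced forms: 1 + 1 + 1 + 2 + 1 + 1 + 2 + 1 + 2 + 1 + 2 + 1 = 16
h = 16

16


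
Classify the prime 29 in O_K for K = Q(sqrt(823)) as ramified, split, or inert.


K = Q(sqrt(823)). Since d mod 4 = 3, disc(K) = 3292.
Check p | disc: 3292 mod 29 = 15.
p does not divide disc. Compute Legendre symbol (d/p):
11^((29-1)/2) mod 29 = -1
(d/p) = -1, so p is inert: (p) stays prime with e=1, f=2, g=1.
Therefore p is inert.

inert


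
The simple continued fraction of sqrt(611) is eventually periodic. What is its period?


Run the CF algorithm for sqrt(611).
a_0 = floor(sqrt(611)) = 24; set m_0=0, q_0=1.
Recurrence: m' = q*a - m,  q' = (d - m'^2)/q,  a' = floor((a_0 + m')/q').
  step 1: m=24, q=35, a=1
  step 2: m=11, q=14, a=2
  step 3: m=17, q=23, a=1
  step 4: m=6, q=25, a=1
  step 5: m=19, q=10, a=4
  step 6: m=21, q=17, a=2
  step 7: m=13, q=26, a=1
  step 8: m=13, q=17, a=2
  step 9: m=21, q=10, a=4
  step 10: m=19, q=25, a=1
  step 11: m=6, q=23, a=1
  step 12: m=17, q=14, a=2
  step 13: m=11, q=35, a=1
  step 14: m=24, q=1, a=48
a_14 = 2*a_0 = 48, so the period closes here.
sqrt(611) = [24; 1, 2, 1, 1, 4, 2, 1, 2, 4, 1, 1, 2, 1, 48]
Period length = 14

14


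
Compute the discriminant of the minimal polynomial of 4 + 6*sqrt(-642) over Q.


The element 4 + 6*sqrt(-642) has minimal polynomial:
x^2 - 8*x + 23128
Discriminant = (-8)^2 - 4*(23128)
= 64 - 92512
= -92448

-92448


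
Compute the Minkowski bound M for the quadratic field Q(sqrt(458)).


d = 458, d mod 4 = 2, so disc(K) = 4d = 1832; |disc(K)| = 1832
Real quadratic field, so n = 2, s = r2 = 0, r1 = 2
M = (n!/n^n) * (4/pi)^s * sqrt(|disc(K)|) = (2!/2^2) * (4/pi)^0 * sqrt(1832)
= 0.5 * 1.000000 * 42.801869
= 21.4009

21.4009


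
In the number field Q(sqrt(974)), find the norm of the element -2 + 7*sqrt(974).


N(a + b*sqrt(d)) = a^2 - d*b^2
= (-2)^2 - (974)*(7)^2
= 4 - 47726
= -47722

-47722


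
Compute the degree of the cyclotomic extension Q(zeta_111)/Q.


The degree equals Euler's totient phi(111).
111 = 3 * 37
phi(111) = 72

72


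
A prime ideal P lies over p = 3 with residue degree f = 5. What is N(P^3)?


N(P^a) = p^(a*f)
= 3^(3*5)
= 3^15
= 14348907

14348907


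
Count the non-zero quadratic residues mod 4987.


For prime p, the number of non-zero quadratic residues is (p-1)/2.
= (4987-1)/2
= 2493

2493


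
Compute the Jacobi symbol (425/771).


Compute (425/771) via quadratic reciprocity:
  reciprocity: (425/771) -> +(771/425)
  reduce: (346/425)
  pull out 2: (2/425) = +1  (since 425 mod 8 = 1)
  reciprocity: (173/425) -> +(425/173)
  reduce: (79/173)
  reciprocity: (79/173) -> +(173/79)
  reduce: (15/79)
  reciprocity: (15/79) -> -(79/15)
  reduce: (4/15)
  pull out 2: (2/15) = +1  (since 15 mod 8 = 7)
  pull out 2: (2/15) = +1  (since 15 mod 8 = 7)
  (1/15) = 1
Product of signs = -1

-1


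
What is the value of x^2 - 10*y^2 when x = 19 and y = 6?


x^2 - d*y^2
= 19^2 - 10*6^2
= 361 - 360
= 1

1


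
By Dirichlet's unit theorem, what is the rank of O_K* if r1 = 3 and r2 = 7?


By Dirichlet's unit theorem:
rank = r1 + r2 - 1
= 3 + 7 - 1
= 9

9


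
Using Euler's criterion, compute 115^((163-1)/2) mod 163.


p = 163 is prime and the exponent is (p-1)/2 = 81, so by Euler's criterion 115^81 = (115/163) = +1 or -1 mod 163.
Compute by square-and-multiply:
  81 = 64 + 16 + 1 (binary 1010001)
  Repeated squaring mod 163: 115^1 = 115, 115^2 = 22, 115^4 = 158, 115^8 = 25, 115^16 = 136, 115^32 = 77, 115^64 = 61
  115^81 = 115^64 * 115^16 * 115^1 = 61 * 136 * 115 mod 163
    61 * 136 = 8296 = 146 mod 163
    146 * 115 = 16790 = 1 mod 163
  115^81 = 1 mod 163
Result 1: 115 is a quadratic residue mod 163.
115^81 mod 163 = 1

1


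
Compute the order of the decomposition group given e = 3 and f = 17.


|D_P| = e * f
= 3 * 17
= 51

51


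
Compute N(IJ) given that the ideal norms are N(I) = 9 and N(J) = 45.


N(IJ) = N(I) * N(J)
= 9 * 45
= 405

405


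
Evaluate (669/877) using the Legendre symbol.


p = 877 is prime, so compute (669/877) with the reciprocity algorithm (Jacobi-symbol steps: pull out 2s via (2/n), flip via reciprocity, reduce):
  reciprocity: (669/877) -> +(877/669)
  reduce: (208/669)
  pull out 2: (2/669) = -1  (since 669 mod 8 = 5)
  pull out 2: (2/669) = -1  (since 669 mod 8 = 5)
  pull out 2: (2/669) = -1  (since 669 mod 8 = 5)
  pull out 2: (2/669) = -1  (since 669 mod 8 = 5)
  reciprocity: (13/669) -> +(669/13)
  reduce: (6/13)
  pull out 2: (2/13) = -1  (since 13 mod 8 = 5)
  reciprocity: (3/13) -> +(13/3)
  reduce: (1/3)
  (1/3) = 1
Product of signs = -1
(669/877) = -1

-1


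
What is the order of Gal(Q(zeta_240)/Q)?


|Gal(Q(zeta_240)/Q)| = phi(240)
= 64

64


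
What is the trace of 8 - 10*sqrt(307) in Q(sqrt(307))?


Tr(a + b*sqrt(d)) = (a + b*sqrt(d)) + (a - b*sqrt(d)) = 2a
= 2 * (8)
= 16

16


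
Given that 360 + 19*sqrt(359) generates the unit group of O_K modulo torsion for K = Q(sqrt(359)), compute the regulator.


epsilon = 360 + 19*sqrt(359)
= 719.9986
R = ln(719.9986)
= 6.5792

6.5792


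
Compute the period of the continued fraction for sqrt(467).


Run the CF algorithm for sqrt(467).
a_0 = floor(sqrt(467)) = 21; set m_0=0, q_0=1.
Recurrence: m' = q*a - m,  q' = (d - m'^2)/q,  a' = floor((a_0 + m')/q').
  step 1: m=21, q=26, a=1
  step 2: m=5, q=17, a=1
  step 3: m=12, q=19, a=1
  step 4: m=7, q=22, a=1
  step 5: m=15, q=11, a=3
  step 6: m=18, q=13, a=3
  step 7: m=21, q=2, a=21
  step 8: m=21, q=13, a=3
  step 9: m=18, q=11, a=3
  step 10: m=15, q=22, a=1
  step 11: m=7, q=19, a=1
  step 12: m=12, q=17, a=1
  step 13: m=5, q=26, a=1
  step 14: m=21, q=1, a=42
a_14 = 2*a_0 = 42, so the period closes here.
sqrt(467) = [21; 1, 1, 1, 1, 3, 3, 21, 3, 3, 1, 1, 1, 1, 42]
Period length = 14

14


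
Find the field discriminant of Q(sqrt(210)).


For K = Q(sqrt(d)) with d squarefree: disc(K) = d if d = 1 mod 4, and disc(K) = 4d if d = 2 or 3 mod 4.
Here d = 210, and d mod 4 = 2.
d = 2 mod 4, not 1 (O_K = Z[sqrt(d)]), so disc(K) = 4d = 4 * (210) = 840

840


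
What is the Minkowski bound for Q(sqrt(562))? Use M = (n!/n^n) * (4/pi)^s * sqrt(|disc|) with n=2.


d = 562, d mod 4 = 2, so disc(K) = 4d = 2248; |disc(K)| = 2248
Real quadratic field, so n = 2, s = r2 = 0, r1 = 2
M = (n!/n^n) * (4/pi)^s * sqrt(|disc(K)|) = (2!/2^2) * (4/pi)^0 * sqrt(2248)
= 0.5 * 1.000000 * 47.413078
= 23.7065

23.7065


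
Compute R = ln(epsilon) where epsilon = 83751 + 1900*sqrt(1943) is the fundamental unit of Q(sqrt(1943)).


epsilon = 83751 + 1900*sqrt(1943)
= 167502.0000
R = ln(167502.0000)
= 12.0288

12.0288


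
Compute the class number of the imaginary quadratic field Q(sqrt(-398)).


K = Q(sqrt(-398)). d mod 4 = 2, so D = disc(K) = 4d = -1592
h(K) equals the number of primitive reduced positive-definite forms (a, b, c) = a*x^2 + b*x*y + c*y^2 with b^2 - 4ac = D,
where reduced means |b| <= a <= c, with b >= 0 whenever |b| = a or a = c, and primitive means gcd(a, b, c) = 1.
Reduced forces 3a^2 <= |D| = 1592, so 1 <= a <= 23; b must have the parity of D, and c = (b^2 - D)/(4a) must be an integer >= a.
Enumerate a = 1..23, b in [-a, a]:
  a=1: (1, 0, 398)  [1]
  a=2: (2, 0, 199)  [1]
  a=3: (3, -2, 133), (3, 2, 133)  [2]
  a=4..5: none
  a=6: (6, -4, 67), (6, 4, 67)  [2]
  a=7: (7, -2, 57), (7, 2, 57)  [2]
  a=8: none
  a=9: (9, -8, 46), (9, 8, 46)  [2]
  a=10: none
  a=11: (11, -6, 37), (11, 6, 37)  [2]
  a=12..13: none
  a=14: (14, -12, 31), (14, 12, 31)  [2]
  a=15..17: none
  a=18: (18, -8, 23), (18, 8, 23)  [2]
  a=19: (19, -2, 21), (19, 2, 21)  [2]
  a=20: none
  a=21: (21, -16, 22), (21, 16, 22)  [2]
  a=22..23: none
Total reduced forms: 1 + 1 + 2 + 2 + 2 + 2 + 2 + 2 + 2 + 2 + 2 = 20
h = 20

20


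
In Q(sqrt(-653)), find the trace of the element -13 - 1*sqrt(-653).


Tr(a + b*sqrt(d)) = (a + b*sqrt(d)) + (a - b*sqrt(d)) = 2a
= 2 * (-13)
= -26

-26


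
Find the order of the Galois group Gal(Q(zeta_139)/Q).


|Gal(Q(zeta_139)/Q)| = phi(139)
= 138

138


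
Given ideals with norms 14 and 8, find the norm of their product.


N(IJ) = N(I) * N(J)
= 14 * 8
= 112

112


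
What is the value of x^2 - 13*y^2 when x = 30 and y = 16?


x^2 - d*y^2
= 30^2 - 13*16^2
= 900 - 3328
= -2428

-2428


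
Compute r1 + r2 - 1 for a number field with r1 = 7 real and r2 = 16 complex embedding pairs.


By Dirichlet's unit theorem:
rank = r1 + r2 - 1
= 7 + 16 - 1
= 22

22


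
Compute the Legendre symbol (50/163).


p = 163 is prime, so compute (50/163) with the reciprocity algorithm (Jacobi-symbol steps: pull out 2s via (2/n), flip via reciprocity, reduce):
  pull out 2: (2/163) = -1  (since 163 mod 8 = 3)
  reciprocity: (25/163) -> +(163/25)
  reduce: (13/25)
  reciprocity: (13/25) -> +(25/13)
  reduce: (12/13)
  pull out 2: (2/13) = -1  (since 13 mod 8 = 5)
  pull out 2: (2/13) = -1  (since 13 mod 8 = 5)
  reciprocity: (3/13) -> +(13/3)
  reduce: (1/3)
  (1/3) = 1
Product of signs = -1
(50/163) = -1

-1


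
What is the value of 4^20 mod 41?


p = 41 is prime and the exponent is (p-1)/2 = 20, so by Euler's criterion 4^20 = (4/41) = +1 or -1 mod 41.
Compute by square-and-multiply:
  20 = 16 + 4 (binary 10100)
  Repeated squaring mod 41: 4^1 = 4, 4^2 = 16, 4^4 = 10, 4^8 = 18, 4^16 = 37
  4^20 = 4^16 * 4^4 = 37 * 10 mod 41
    37 * 10 = 370 = 1 mod 41
  4^20 = 1 mod 41
Result 1: 4 is a quadratic residue mod 41.
4^20 mod 41 = 1

1


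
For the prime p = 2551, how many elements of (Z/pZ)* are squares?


For prime p, the number of non-zero quadratic residues is (p-1)/2.
= (2551-1)/2
= 1275

1275


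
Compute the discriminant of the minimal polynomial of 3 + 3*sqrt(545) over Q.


The element 3 + 3*sqrt(545) has minimal polynomial:
x^2 - 6*x - 4896
Discriminant = (-6)^2 - 4*(-4896)
= 36 + 19584
= 19620

19620


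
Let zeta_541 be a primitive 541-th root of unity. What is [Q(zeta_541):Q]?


The degree equals Euler's totient phi(541).
541 = 541
phi(541) = 540

540


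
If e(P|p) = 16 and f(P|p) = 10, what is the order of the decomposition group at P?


|D_P| = e * f
= 16 * 10
= 160

160


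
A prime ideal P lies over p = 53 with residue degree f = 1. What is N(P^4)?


N(P^a) = p^(a*f)
= 53^(4*1)
= 53^4
= 7890481

7890481


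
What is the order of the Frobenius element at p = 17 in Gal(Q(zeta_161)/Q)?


The Frobenius at p in Gal(Q(zeta_n)/Q) = (Z/nZ)* is the class of p, so its order is ord_161(17), the smallest k >= 1 with 17^k = 1 mod 161.
n = 161 = 7 * 23, phi(161) = 132; the order divides phi(n).
Divisors of 132: 1, 2, 3, 4, 6, 11, 12, 22, 33, 44, 66, 132
Repeated squaring mod 161: 17^1 = 17, 17^2 = 128, 17^4 = 123, 17^8 = 156, 17^16 = 25, 17^32 = 142, 17^64 = 39, 17^128 = 72
Test divisors in increasing order:
  k=1: 17^1 = 17 mod 161
  k=2: 17^2 = 128 mod 161
  k=3: 17^3 = 128 * 17 = 83 mod 161
  k=4: 17^4 = 123 mod 161
  k=6: 17^6 = 123 * 128 = 127 mod 161
  k=11: 17^11 = 156 * 128 * 17 = 68 mod 161
  k=12: 17^12 = 156 * 123 = 29 mod 161
  k=22: 17^22 = 25 * 123 * 128 = 116 mod 161
  k=33: 17^33 = 142 * 17 = 160 mod 161
  k=44: 17^44 = 142 * 156 * 123 = 93 mod 161
  k=66: 17^66 = 39 * 128 = 1 mod 161  <- first divisor giving 1
Order = 66

66


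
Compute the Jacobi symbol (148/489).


Compute (148/489) via quadratic reciprocity:
  pull out 2: (2/489) = +1  (since 489 mod 8 = 1)
  pull out 2: (2/489) = +1  (since 489 mod 8 = 1)
  reciprocity: (37/489) -> +(489/37)
  reduce: (8/37)
  pull out 2: (2/37) = -1  (since 37 mod 8 = 5)
  pull out 2: (2/37) = -1  (since 37 mod 8 = 5)
  pull out 2: (2/37) = -1  (since 37 mod 8 = 5)
  (1/37) = 1
Product of signs = -1

-1


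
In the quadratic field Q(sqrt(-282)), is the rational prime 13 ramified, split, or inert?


K = Q(sqrt(-282)). Since d mod 4 = 2, disc(K) = -1128.
Check p | disc: -1128 mod 13 = 3.
p does not divide disc. Compute Legendre symbol (d/p):
4^((13-1)/2) mod 13 = 1
(d/p) = 1, so p splits: (p) = P*P' with e=1, f=1, g=2.
Therefore p is split.

split


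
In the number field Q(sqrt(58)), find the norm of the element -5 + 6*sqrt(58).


N(a + b*sqrt(d)) = a^2 - d*b^2
= (-5)^2 - (58)*(6)^2
= 25 - 2088
= -2063

-2063


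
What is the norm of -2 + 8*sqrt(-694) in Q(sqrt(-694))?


N(a + b*sqrt(d)) = a^2 - d*b^2
= (-2)^2 - (-694)*(8)^2
= 4 + 44416
= 44420

44420
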